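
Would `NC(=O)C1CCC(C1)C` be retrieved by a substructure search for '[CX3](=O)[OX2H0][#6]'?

The pattern [CX3](=O)[OX2H0][#6] describes a carbonyl carbon bonded to an oxygen that is itself bonded to carbon (no H on that O) — an ester.
The closest candidate here is a primary amide (-C(=O)NH2), but the carbonyl is bonded to N, not to an O-C linkage. No other fragment satisfies the full query, so there is no match.

No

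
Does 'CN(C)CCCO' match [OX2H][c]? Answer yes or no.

The pattern [OX2H][c] describes a hydroxyl oxygen attached to an aromatic carbon — a phenol.
The closest candidate here is a hydroxyl group (-OH), but the -OH is on an aliphatic carbon, not an aromatic c. No other fragment satisfies the full query, so there is no match.

No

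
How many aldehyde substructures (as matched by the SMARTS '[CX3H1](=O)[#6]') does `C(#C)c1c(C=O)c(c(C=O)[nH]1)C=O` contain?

3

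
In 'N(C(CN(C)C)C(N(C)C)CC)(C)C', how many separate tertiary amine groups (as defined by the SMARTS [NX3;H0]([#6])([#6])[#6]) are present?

3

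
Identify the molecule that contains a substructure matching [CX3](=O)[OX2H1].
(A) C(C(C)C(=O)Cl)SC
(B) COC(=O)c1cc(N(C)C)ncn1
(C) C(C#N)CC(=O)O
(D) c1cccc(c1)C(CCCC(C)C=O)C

C

[CX3](=O)[OX2H1] describes an sp2 carbon double-bonded to O and single-bonded to an -OH oxygen (a carboxylic acid).
(A) has an acyl chloride (-C(=O)Cl) but the carbonyl is bonded to Cl, not to an -OH oxygen.
(B) has a methyl-ester group (-C(=O)OCH3) but the singly-bonded O has no H (OX2H0, not OX2H1).
(C) contains a carboxylic acid group (-C(=O)OH), which satisfies every atom and bond constraint.
(D) has an aldehyde (-CHO) but there is no singly-bonded oxygen on the carbonyl carbon.
So the answer is (C).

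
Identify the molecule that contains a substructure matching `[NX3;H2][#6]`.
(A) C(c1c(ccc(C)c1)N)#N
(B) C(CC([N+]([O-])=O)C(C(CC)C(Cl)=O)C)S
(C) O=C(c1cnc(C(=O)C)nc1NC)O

A

[NX3;H2][#6] describes a trivalent nitrogen with two H attached to carbon (a primary amine).
(A) contains a primary amino group (-NH2), which satisfies every atom and bond constraint.
(B) has a nitro group (-[N+](=O)[O-]) but the nitrogen is [N+] with no H, not NX3H2.
(C) has an N-methylamino group (-NHCH3) but the nitrogen bears two carbons and only one H (H1), not H2.
So the answer is (A).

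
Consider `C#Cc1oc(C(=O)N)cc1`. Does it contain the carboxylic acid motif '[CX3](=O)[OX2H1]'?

No

The pattern [CX3](=O)[OX2H1] describes an sp2 carbon double-bonded to O and single-bonded to an -OH oxygen — a carboxylic acid.
The closest candidate here is a primary amide (-C(=O)NH2), but the carbonyl is bonded to N, not to an -OH oxygen. No other fragment satisfies the full query, so there is no match.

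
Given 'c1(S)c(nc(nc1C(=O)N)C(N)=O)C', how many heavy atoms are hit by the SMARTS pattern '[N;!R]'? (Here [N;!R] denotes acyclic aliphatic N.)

Check the 14 heavy atoms by environment: 2× n (aromatic, in 6-ring) → no; 4× c (aromatic, in 6-ring) → no; 3× C (acyclic) → no; 2× O (acyclic) → no; 2× N (acyclic) → match; 1× S (acyclic) → no.
That gives 2 matching atoms.

2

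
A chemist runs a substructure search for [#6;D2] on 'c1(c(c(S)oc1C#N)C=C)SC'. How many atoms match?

2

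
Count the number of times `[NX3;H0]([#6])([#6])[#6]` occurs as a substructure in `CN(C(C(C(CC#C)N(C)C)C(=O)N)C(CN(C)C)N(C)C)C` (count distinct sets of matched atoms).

4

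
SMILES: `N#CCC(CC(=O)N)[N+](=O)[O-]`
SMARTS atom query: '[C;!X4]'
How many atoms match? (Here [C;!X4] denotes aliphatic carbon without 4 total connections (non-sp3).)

2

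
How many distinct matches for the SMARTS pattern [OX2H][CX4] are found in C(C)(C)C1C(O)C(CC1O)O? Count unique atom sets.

3

[OX2H][CX4] is the SMARTS for an aliphatic alcohol: a hydroxyl oxygen bound to an sp3 (X4) carbon.
The molecule carries 3 separate instances of a hydroxyl group (-OH) meeting every constraint; each maps to a distinct set of atoms, giving 3 matches.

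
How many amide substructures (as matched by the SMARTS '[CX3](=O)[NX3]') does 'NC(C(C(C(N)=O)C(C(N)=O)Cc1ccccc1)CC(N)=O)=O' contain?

4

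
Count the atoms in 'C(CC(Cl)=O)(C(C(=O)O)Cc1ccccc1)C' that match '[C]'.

7

The query [C] means: uppercase C matches aliphatic (non-aromatic) carbon only.
Check the 17 heavy atoms by environment: 7× C → match; 3× O → no; 1× Cl → no; 6× c (aromatic) → no.
That gives 7 matching atoms.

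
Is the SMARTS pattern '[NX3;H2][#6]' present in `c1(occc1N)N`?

The pattern [NX3;H2][#6] describes a trivalent nitrogen with two H attached to carbon — a primary amine.
The molecule carries a primary amino group (-NH2), whose atoms satisfy every constraint of the query, so the pattern matches.

Yes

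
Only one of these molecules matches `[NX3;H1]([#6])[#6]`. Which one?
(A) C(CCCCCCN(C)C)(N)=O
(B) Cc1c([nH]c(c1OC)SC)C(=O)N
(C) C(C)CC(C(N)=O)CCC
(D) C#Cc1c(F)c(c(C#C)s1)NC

[NX3;H1]([#6])[#6] describes a trivalent nitrogen with one H, bonded to two carbons (a secondary amine).
(A) has a dimethylamino group (-N(CH3)2) but the nitrogen has H0, not H1.
(B) has a primary amide (-C(=O)NH2) but the -C(=O)NH2 nitrogen has H2, not H1.
(C) has a primary amide (-C(=O)NH2) but the -C(=O)NH2 nitrogen has H2, not H1.
(D) contains an N-methylamino group (-NHCH3), which satisfies every atom and bond constraint.
So the answer is (D).

D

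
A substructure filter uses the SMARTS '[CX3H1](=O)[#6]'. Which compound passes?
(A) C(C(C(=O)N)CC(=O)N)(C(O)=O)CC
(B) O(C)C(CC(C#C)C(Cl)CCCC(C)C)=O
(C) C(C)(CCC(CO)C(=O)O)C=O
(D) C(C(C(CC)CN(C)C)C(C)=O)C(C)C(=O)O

C

[CX3H1](=O)[#6] describes an sp2 carbon with one H, double-bonded to O and single-bonded to carbon (an aldehyde).
(A) has a carboxylic acid group (-C(=O)OH) but the carbonyl carbon has H0 and is bonded to O, not H1.
(B) has a methyl-ester group (-C(=O)OCH3) but the carbonyl carbon has H0, not H1.
(C) contains an aldehyde (-CHO), which satisfies every atom and bond constraint.
(D) has an acetyl/ketone group (-C(=O)CH3) but the carbonyl carbon has H0 (two carbon neighbours), not H1.
So the answer is (C).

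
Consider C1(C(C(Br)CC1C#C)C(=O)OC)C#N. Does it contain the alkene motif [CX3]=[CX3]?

No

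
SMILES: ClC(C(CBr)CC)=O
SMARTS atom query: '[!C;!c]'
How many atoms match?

3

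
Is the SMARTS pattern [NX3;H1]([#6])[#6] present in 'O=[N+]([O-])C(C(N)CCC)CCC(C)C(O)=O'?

No

The pattern [NX3;H1]([#6])[#6] describes a trivalent nitrogen with one H, bonded to two carbons — a secondary amine.
The closest candidate here is a primary amino group (-NH2), but the nitrogen has H2 and only one carbon neighbour. No other fragment satisfies the full query, so there is no match.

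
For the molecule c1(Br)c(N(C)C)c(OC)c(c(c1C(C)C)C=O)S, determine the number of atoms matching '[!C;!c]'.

The query [!C;!c] means: neither aliphatic nor aromatic carbon — same as [!#6].
Check the 18 heavy atoms by environment: 6× c (aromatic) → no; 1× Br → match; 1× S → match; 2× O → match; 7× C → no; 1× N → match.
Summing the matching environments: 1 + 1 + 2 + 1 = 5 matching atoms.

5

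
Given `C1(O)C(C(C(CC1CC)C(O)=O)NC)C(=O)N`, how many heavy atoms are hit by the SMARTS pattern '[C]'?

11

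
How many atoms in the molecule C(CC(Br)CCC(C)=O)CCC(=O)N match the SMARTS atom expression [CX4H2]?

6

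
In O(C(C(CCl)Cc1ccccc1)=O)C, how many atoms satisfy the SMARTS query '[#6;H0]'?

2

Check the 14 heavy atoms by environment: 2× C (H2) → no; 1× C (H1) → no; 1× Cl (H0) → no; 1× C (H0) → match; 2× O (H0) → no; 1× C (H3) → no; 1× c (aromatic, H0) → match; 5× c (aromatic, H1) → no.
Summing the matching environments: 1 + 1 = 2 matching atoms.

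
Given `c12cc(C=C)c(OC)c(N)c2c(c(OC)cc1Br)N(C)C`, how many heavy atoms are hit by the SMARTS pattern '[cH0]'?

The query [cH0] means: aromatic carbon with no attached hydrogen (substituted or ring-fusion).
Check the 21 heavy atoms by environment: 8× c (aromatic, H0) → match; 2× c (aromatic, H1) → no; 1× C (H1) → no; 1× C (H2) → no; 2× O (H0) → no; 4× C (H3) → no; 1× Br (H0) → no; 1× N (H2) → no; 1× N (H0) → no.
That gives 8 matching atoms.

8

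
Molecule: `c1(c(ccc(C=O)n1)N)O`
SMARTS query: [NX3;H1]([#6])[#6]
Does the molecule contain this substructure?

No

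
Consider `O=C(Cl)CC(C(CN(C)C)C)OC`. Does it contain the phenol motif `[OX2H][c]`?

The pattern [OX2H][c] describes a hydroxyl oxygen attached to an aromatic carbon — a phenol.
The closest candidate here is a methoxy ether (-OCH3), but the oxygen has H0, not H1. No other fragment satisfies the full query, so there is no match.

No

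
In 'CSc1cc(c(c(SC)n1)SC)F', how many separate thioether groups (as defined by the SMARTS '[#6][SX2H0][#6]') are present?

3

[#6][SX2H0][#6] is the SMARTS for a thioether: an aliphatic sulfur bridging two carbons with no H on the sulfur.
The molecule carries 3 separate instances of a methylthio ether (-SCH3) meeting every constraint; each maps to a distinct set of atoms, giving 3 matches.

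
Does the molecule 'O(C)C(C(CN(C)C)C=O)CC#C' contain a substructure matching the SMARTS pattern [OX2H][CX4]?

No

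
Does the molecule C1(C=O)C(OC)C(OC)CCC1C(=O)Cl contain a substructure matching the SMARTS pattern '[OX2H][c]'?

No

The pattern [OX2H][c] describes a hydroxyl oxygen attached to an aromatic carbon — a phenol.
The closest candidate here is a methoxy ether (-OCH3), but the oxygen has H0, not H1. No other fragment satisfies the full query, so there is no match.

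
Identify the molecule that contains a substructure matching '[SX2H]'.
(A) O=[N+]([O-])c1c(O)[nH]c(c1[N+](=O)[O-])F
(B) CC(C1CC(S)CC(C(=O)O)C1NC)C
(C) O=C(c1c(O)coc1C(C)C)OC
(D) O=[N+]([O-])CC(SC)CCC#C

B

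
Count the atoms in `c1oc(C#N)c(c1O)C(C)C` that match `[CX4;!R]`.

Check the 11 heavy atoms by environment: 1× o (aromatic, X2, in 5-ring) → no; 4× c (aromatic, X3, in 5-ring) → no; 1× C (X2, acyclic) → no; 1× N (X1, acyclic) → no; 3× C (X4, acyclic) → match; 1× O (X2, acyclic) → no.
That gives 3 matching atoms.

3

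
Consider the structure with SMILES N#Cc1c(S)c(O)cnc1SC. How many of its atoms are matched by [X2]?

Check the 12 heavy atoms by environment: 1× n (aromatic, X2) → match; 5× c (aromatic, X3) → no; 2× S (X2) → match; 1× C (X4) → no; 1× C (X2) → match; 1× N (X1) → no; 1× O (X2) → match.
Summing the matching environments: 1 + 2 + 1 + 1 = 5 matching atoms.

5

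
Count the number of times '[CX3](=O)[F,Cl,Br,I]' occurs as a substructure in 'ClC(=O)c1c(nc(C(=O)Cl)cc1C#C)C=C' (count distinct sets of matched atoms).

[CX3](=O)[F,Cl,Br,I] is the SMARTS for an acyl halide: a carbonyl carbon bonded to a halogen.
The molecule carries 2 separate instances of an acyl chloride (-C(=O)Cl) meeting every constraint; each maps to a distinct set of atoms, giving 2 matches.

2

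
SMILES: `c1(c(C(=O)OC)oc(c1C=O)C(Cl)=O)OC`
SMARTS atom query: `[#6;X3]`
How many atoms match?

The query [#6;X3] means: any carbon (aromatic or not) with three total connections.
Check the 16 heavy atoms by environment: 1× o (aromatic, X2) → no; 4× c (aromatic, X3) → match; 3× C (X3) → match; 3× O (X1) → no; 2× O (X2) → no; 2× C (X4) → no; 1× Cl (X1) → no.
Summing the matching environments: 4 + 3 = 7 matching atoms.

7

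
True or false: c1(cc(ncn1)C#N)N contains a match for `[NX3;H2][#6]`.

The pattern [NX3;H2][#6] describes a trivalent nitrogen with two H attached to carbon — a primary amine.
The molecule carries a primary amino group (-NH2), whose atoms satisfy every constraint of the query, so the pattern matches.

True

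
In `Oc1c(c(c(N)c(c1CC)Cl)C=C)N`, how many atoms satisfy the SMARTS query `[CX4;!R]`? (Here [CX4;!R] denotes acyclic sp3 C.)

Check the 14 heavy atoms by environment: 6× c (aromatic, X3, in 6-ring) → no; 1× Cl (X1, acyclic) → no; 2× C (X4, acyclic) → match; 2× N (X3, acyclic) → no; 2× C (X3, acyclic) → no; 1× O (X2, acyclic) → no.
That gives 2 matching atoms.

2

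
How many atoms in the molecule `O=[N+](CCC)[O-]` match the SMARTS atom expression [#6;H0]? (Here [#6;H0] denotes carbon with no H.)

Check the 6 heavy atoms by environment: 2× C (H2) → no; 1× C (H3) → no; 1× N (charge +1, H0) → no; 1× O (charge -1, H0) → no; 1× O (H0) → no.
No environment satisfies the query, so 0 matching atoms.

0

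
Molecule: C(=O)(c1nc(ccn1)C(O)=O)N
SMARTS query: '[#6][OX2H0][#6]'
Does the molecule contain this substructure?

The pattern [#6][OX2H0][#6] describes an aliphatic oxygen bridging two carbons with no H on the oxygen — an ether.
The closest candidate here is a carboxylic acid group (-C(=O)OH), but the -OH oxygen has H1; the =O is OX1, not OX2. No other fragment satisfies the full query, so there is no match.

No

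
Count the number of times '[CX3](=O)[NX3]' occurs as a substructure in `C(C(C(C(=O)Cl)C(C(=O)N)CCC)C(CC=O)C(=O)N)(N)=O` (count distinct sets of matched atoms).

[CX3](=O)[NX3] is the SMARTS for an amide: a carbonyl carbon bonded to a trivalent nitrogen.
The molecule carries 3 separate instances of a primary amide (-C(=O)NH2) meeting every constraint; each maps to a distinct set of atoms, giving 3 matches.

3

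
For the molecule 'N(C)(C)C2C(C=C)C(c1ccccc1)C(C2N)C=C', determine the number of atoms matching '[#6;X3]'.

10

The query [#6;X3] means: any carbon (aromatic or not) with three total connections.
Check the 19 heavy atoms by environment: 7× C (X4) → no; 2× N (X3) → no; 4× C (X3) → match; 6× c (aromatic, X3) → match.
Summing the matching environments: 4 + 6 = 10 matching atoms.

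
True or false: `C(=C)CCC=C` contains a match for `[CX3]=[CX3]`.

True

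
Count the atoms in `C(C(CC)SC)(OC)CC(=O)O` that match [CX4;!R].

The query [CX4;!R] means: aliphatic carbon with four total connections, not in a ring.
Check the 12 heavy atoms by environment: 7× C (X4, acyclic) → match; 2× O (X2, acyclic) → no; 1× C (X3, acyclic) → no; 1× O (X1, acyclic) → no; 1× S (X2, acyclic) → no.
That gives 7 matching atoms.

7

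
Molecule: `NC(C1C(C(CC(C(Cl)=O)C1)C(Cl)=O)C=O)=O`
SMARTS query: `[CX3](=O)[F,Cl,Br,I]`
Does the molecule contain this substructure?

The pattern [CX3](=O)[F,Cl,Br,I] describes a carbonyl carbon bonded to a halogen — an acyl halide.
The molecule carries an acyl chloride (-C(=O)Cl), whose atoms satisfy every constraint of the query, so the pattern matches.

Yes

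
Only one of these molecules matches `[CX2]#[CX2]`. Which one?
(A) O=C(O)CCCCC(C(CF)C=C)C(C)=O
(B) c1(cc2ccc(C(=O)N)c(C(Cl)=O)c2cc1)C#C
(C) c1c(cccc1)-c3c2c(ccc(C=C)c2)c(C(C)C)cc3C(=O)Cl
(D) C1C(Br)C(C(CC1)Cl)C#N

B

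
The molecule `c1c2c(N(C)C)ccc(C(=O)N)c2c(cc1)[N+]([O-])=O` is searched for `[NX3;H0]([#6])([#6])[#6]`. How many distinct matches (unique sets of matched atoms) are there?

1

[NX3;H0]([#6])([#6])[#6] is the SMARTS for a tertiary amine: a trivalent nitrogen with no H, bonded to three carbons.
Exactly one fragment in the molecule meets all constraints, giving 1 match.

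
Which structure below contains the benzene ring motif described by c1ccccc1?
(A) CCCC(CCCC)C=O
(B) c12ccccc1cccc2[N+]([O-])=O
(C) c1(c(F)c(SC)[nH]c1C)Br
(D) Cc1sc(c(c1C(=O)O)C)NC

B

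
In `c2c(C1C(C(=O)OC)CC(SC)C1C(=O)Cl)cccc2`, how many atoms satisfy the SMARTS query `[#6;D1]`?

2

Check the 20 heavy atoms by environment: 6× C (D3) → no; 1× C (D2) → no; 2× O (D1) → no; 1× O (D2) → no; 2× C (D1) → match; 1× Cl (D1) → no; 1× c (aromatic, D3) → no; 5× c (aromatic, D2) → no; 1× S (D2) → no.
That gives 2 matching atoms.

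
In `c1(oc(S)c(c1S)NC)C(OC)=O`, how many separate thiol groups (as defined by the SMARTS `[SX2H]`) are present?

2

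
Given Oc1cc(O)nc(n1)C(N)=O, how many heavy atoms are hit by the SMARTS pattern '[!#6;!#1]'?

The query [!#6;!#1] means: not carbon and not hydrogen — any heteroatom.
Check the 11 heavy atoms by environment: 2× n (aromatic) → match; 4× c (aromatic) → no; 3× O → match; 1× C → no; 1× N → match.
Summing the matching environments: 2 + 3 + 1 = 6 matching atoms.

6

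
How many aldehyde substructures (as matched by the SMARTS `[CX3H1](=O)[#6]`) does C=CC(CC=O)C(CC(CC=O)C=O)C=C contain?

3

[CX3H1](=O)[#6] is the SMARTS for an aldehyde: an sp2 carbon with one H, double-bonded to O and single-bonded to carbon.
The molecule carries 3 separate instances of an aldehyde (-CHO) meeting every constraint; each maps to a distinct set of atoms, giving 3 matches.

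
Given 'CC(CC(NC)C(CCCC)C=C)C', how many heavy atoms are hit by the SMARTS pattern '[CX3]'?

The query [CX3] means: C with X3: aliphatic carbon with exactly 3 total connections.
Check the 14 heavy atoms by environment: 11× C (X4) → no; 2× C (X3) → match; 1× N (X3) → no.
That gives 2 matching atoms.

2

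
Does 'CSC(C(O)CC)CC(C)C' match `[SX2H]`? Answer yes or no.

No

The pattern [SX2H] describes an aliphatic sulfur with two connections, one being H — a thiol.
The closest candidate here is a hydroxyl group (-OH), but it is an -OH, not an -SH. No other fragment satisfies the full query, so there is no match.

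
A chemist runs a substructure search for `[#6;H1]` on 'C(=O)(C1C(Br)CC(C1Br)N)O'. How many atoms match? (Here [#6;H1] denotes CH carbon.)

4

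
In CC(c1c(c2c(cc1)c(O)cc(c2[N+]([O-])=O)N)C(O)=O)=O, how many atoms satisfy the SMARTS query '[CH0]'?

Check the 21 heavy atoms by environment: 7× c (aromatic, H0) → no; 3× c (aromatic, H1) → no; 2× O (H1) → no; 2× C (H0) → match; 3× O (H0) → no; 1× C (H3) → no; 1× N (H2) → no; 1× N (charge +1, H0) → no; 1× O (charge -1, H0) → no.
That gives 2 matching atoms.

2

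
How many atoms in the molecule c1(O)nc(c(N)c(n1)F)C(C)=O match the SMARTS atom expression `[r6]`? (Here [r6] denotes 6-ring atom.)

6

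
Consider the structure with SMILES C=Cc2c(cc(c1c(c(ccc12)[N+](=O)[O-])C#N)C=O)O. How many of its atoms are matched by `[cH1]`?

3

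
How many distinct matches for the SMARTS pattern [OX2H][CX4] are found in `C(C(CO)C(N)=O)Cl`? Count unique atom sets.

1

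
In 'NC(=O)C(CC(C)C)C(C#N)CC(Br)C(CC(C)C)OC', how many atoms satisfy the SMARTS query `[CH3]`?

5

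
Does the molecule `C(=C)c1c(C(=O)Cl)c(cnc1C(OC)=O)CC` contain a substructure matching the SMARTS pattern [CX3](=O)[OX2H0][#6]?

The pattern [CX3](=O)[OX2H0][#6] describes a carbonyl carbon bonded to an oxygen that is itself bonded to carbon (no H on that O) — an ester.
The molecule carries a methyl-ester group (-C(=O)OCH3), whose atoms satisfy every constraint of the query, so the pattern matches.

Yes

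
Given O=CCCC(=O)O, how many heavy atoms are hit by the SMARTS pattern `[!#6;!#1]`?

Check the 7 heavy atoms by environment: 4× C → no; 3× O → match.
That gives 3 matching atoms.

3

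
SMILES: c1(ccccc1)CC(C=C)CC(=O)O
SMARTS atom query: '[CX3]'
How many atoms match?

Check the 14 heavy atoms by environment: 3× C (X4) → no; 3× C (X3) → match; 6× c (aromatic, X3) → no; 1× O (X1) → no; 1× O (X2) → no.
That gives 3 matching atoms.

3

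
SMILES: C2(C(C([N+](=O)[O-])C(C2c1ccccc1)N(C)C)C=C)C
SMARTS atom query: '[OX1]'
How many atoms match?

2

The query [OX1] means: aliphatic oxygen with one total connection — typically a carbonyl =O or an oxide.
Check the 20 heavy atoms by environment: 8× C (X4) → no; 6× c (aromatic, X3) → no; 1× N (charge +1, X3) → no; 1× O (charge -1, X1) → match; 1× O (X1) → match; 1× N (X3) → no; 2× C (X3) → no.
Summing the matching environments: 1 + 1 = 2 matching atoms.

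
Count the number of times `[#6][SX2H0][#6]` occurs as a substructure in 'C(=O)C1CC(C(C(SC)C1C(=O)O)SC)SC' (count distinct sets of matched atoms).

3

[#6][SX2H0][#6] is the SMARTS for a thioether: an aliphatic sulfur bridging two carbons with no H on the sulfur.
The molecule carries 3 separate instances of a methylthio ether (-SCH3) meeting every constraint; each maps to a distinct set of atoms, giving 3 matches.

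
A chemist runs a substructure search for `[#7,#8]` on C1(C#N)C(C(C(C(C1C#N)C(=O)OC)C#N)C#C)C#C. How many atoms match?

Check the 20 heavy atoms by environment: 15× C → no; 3× N → match; 2× O → match.
Summing the matching environments: 3 + 2 = 5 matching atoms.

5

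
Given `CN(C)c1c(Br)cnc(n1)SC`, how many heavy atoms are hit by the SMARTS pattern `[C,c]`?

7

The query [C,c] means: comma = OR; matches aliphatic or aromatic carbon — same as #6.
Check the 12 heavy atoms by environment: 2× n (aromatic) → no; 4× c (aromatic) → match; 1× S → no; 3× C → match; 1× Br → no; 1× N → no.
Summing the matching environments: 4 + 3 = 7 matching atoms.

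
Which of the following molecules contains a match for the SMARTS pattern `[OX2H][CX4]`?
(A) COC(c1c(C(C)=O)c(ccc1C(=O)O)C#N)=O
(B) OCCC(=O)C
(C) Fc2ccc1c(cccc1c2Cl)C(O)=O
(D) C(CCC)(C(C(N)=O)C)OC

[OX2H][CX4] describes a hydroxyl oxygen bound to an sp3 (X4) carbon (an aliphatic alcohol).
(A) has a carboxylic acid group (-C(=O)OH) but the -OH is on a CX3 carbonyl carbon, not a CX4 carbon.
(B) contains a hydroxyl group (-OH), which satisfies every atom and bond constraint.
(C) has a carboxylic acid group (-C(=O)OH) but the -OH is on a CX3 carbonyl carbon, not a CX4 carbon.
(D) has a methoxy ether (-OCH3) but the oxygen has H0 (ether), not H1.
So the answer is (B).

B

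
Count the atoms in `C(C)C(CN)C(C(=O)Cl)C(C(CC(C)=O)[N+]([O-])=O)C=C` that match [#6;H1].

5

The query [#6;H1] means: any carbon bearing exactly one hydrogen.
Check the 20 heavy atoms by environment: 4× C (H2) → no; 5× C (H1) → match; 2× C (H0) → no; 3× O (H0) → no; 1× Cl (H0) → no; 2× C (H3) → no; 1× N (charge +1, H0) → no; 1× O (charge -1, H0) → no; 1× N (H2) → no.
That gives 5 matching atoms.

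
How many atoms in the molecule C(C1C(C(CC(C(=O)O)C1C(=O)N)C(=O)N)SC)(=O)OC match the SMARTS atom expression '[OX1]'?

4

The query [OX1] means: aliphatic oxygen with one total connection — typically a carbonyl =O or an oxide.
Check the 21 heavy atoms by environment: 8× C (X4) → no; 4× C (X3) → no; 4× O (X1) → match; 2× N (X3) → no; 2× O (X2) → no; 1× S (X2) → no.
That gives 4 matching atoms.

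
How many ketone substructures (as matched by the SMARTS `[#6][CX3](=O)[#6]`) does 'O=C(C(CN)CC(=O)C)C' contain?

2

[#6][CX3](=O)[#6] is the SMARTS for a ketone: a carbonyl carbon (no H) flanked by two carbons.
The molecule carries 2 separate instances of an acetyl/ketone group (-C(=O)CH3) meeting every constraint; each maps to a distinct set of atoms, giving 2 matches.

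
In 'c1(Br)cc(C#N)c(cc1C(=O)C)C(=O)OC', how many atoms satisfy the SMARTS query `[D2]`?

4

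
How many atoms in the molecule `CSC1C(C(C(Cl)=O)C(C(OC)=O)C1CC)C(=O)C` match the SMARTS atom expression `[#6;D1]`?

Check the 19 heavy atoms by environment: 8× C (D3) → no; 1× S (D2) → no; 4× C (D1) → match; 3× O (D1) → no; 1× O (D2) → no; 1× Cl (D1) → no; 1× C (D2) → no.
That gives 4 matching atoms.

4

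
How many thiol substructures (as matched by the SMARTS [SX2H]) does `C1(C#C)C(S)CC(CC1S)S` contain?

3

[SX2H] is the SMARTS for a thiol: an aliphatic sulfur with two connections, one being H.
The molecule carries 3 separate instances of a thiol (-SH) meeting every constraint; each maps to a distinct set of atoms, giving 3 matches.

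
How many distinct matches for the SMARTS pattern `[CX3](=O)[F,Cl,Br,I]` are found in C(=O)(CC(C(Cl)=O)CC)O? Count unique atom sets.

[CX3](=O)[F,Cl,Br,I] is the SMARTS for an acyl halide: a carbonyl carbon bonded to a halogen.
Exactly one fragment in the molecule meets all constraints, giving 1 match.

1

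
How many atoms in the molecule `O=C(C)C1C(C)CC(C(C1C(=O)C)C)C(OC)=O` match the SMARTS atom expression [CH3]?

The query [CH3] means: aliphatic carbon with exactly three hydrogens.
Check the 18 heavy atoms by environment: 5× C (H1) → no; 1× C (H2) → no; 3× C (H0) → no; 4× O (H0) → no; 5× C (H3) → match.
That gives 5 matching atoms.

5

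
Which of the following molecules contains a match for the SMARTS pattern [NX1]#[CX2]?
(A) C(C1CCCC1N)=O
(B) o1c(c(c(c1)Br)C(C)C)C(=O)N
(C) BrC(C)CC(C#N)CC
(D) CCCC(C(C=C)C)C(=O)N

C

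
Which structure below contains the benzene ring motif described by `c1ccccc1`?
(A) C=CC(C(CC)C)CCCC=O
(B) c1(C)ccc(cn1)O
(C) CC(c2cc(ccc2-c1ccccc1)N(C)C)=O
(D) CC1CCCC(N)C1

C

c1ccccc1 describes six aromatic carbons in a ring (a benzene ring).
(A) has a methyl group (-CH3) but no six-membered all-carbon aromatic ring is present.
(B) has a methyl group (-CH3) but no six-membered all-carbon aromatic ring is present.
(C) contains a phenyl ring, which satisfies every atom and bond constraint.
(D) has a methyl group (-CH3) but no six-membered all-carbon aromatic ring is present.
So the answer is (C).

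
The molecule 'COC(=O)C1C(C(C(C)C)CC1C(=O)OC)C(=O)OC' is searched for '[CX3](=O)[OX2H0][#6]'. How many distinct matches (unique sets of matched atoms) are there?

[CX3](=O)[OX2H0][#6] is the SMARTS for an ester: a carbonyl carbon bonded to an oxygen that is itself bonded to carbon (no H on that O).
The molecule carries 3 separate instances of a methyl-ester group (-C(=O)OCH3) meeting every constraint; each maps to a distinct set of atoms, giving 3 matches.

3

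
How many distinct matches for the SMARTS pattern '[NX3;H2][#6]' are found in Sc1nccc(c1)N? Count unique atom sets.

[NX3;H2][#6] is the SMARTS for a primary amine: a trivalent nitrogen with two H attached to carbon.
Exactly one fragment in the molecule meets all constraints, giving 1 match.

1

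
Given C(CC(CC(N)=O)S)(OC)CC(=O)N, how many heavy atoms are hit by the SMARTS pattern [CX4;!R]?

6

Check the 14 heavy atoms by environment: 6× C (X4, acyclic) → match; 2× C (X3, acyclic) → no; 2× O (X1, acyclic) → no; 2× N (X3, acyclic) → no; 1× O (X2, acyclic) → no; 1× S (X2, acyclic) → no.
That gives 6 matching atoms.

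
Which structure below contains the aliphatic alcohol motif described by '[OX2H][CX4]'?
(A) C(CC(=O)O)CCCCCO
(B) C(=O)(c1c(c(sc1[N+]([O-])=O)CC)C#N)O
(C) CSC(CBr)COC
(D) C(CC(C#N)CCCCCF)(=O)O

A

[OX2H][CX4] describes a hydroxyl oxygen bound to an sp3 (X4) carbon (an aliphatic alcohol).
(A) contains a hydroxyl group (-OH), which satisfies every atom and bond constraint.
(B) has a carboxylic acid group (-C(=O)OH) but the -OH is on a CX3 carbonyl carbon, not a CX4 carbon.
(C) has a methoxy ether (-OCH3) but the oxygen has H0 (ether), not H1.
(D) has a carboxylic acid group (-C(=O)OH) but the -OH is on a CX3 carbonyl carbon, not a CX4 carbon.
So the answer is (A).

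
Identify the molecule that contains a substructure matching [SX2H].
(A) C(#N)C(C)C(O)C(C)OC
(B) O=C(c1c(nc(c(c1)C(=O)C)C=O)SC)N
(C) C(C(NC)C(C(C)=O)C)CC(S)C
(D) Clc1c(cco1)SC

[SX2H] describes an aliphatic sulfur with two connections, one being H (a thiol).
(A) has a hydroxyl group (-OH) but it is an -OH, not an -SH.
(B) has a methylthio ether (-SCH3) but the sulfur has H0 (bonded to two carbons), not H1.
(C) contains a thiol (-SH), which satisfies every atom and bond constraint.
(D) has a methylthio ether (-SCH3) but the sulfur has H0 (bonded to two carbons), not H1.
So the answer is (C).

C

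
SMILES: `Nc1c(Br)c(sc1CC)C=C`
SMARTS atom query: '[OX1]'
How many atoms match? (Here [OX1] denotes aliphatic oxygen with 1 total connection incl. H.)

0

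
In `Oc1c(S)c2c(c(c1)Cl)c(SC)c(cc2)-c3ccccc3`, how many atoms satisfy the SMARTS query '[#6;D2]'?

8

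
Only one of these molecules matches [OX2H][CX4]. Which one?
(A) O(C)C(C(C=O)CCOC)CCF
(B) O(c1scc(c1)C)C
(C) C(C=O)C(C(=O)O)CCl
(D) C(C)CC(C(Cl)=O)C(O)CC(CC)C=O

D

[OX2H][CX4] describes a hydroxyl oxygen bound to an sp3 (X4) carbon (an aliphatic alcohol).
(A) has a methoxy ether (-OCH3) but the oxygen has H0 (ether), not H1.
(B) has a methoxy ether (-OCH3) but the oxygen has H0 (ether), not H1.
(C) has a carboxylic acid group (-C(=O)OH) but the -OH is on a CX3 carbonyl carbon, not a CX4 carbon.
(D) contains a hydroxyl group (-OH), which satisfies every atom and bond constraint.
So the answer is (D).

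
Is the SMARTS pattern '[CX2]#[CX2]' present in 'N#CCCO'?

No

The pattern [CX2]#[CX2] describes a carbon-carbon triple bond — an alkyne.
The closest candidate here is a nitrile (-C#N), but the triple bond is C#N, not C#C. No other fragment satisfies the full query, so there is no match.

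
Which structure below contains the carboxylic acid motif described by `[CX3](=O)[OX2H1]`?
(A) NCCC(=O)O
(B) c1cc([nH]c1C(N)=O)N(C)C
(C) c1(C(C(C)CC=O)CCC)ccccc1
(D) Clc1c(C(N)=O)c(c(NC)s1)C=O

[CX3](=O)[OX2H1] describes an sp2 carbon double-bonded to O and single-bonded to an -OH oxygen (a carboxylic acid).
(A) contains a carboxylic acid group (-C(=O)OH), which satisfies every atom and bond constraint.
(B) has a primary amide (-C(=O)NH2) but the carbonyl is bonded to N, not to an -OH oxygen.
(C) has an aldehyde (-CHO) but there is no singly-bonded oxygen on the carbonyl carbon.
(D) has a primary amide (-C(=O)NH2) but the carbonyl is bonded to N, not to an -OH oxygen.
So the answer is (A).

A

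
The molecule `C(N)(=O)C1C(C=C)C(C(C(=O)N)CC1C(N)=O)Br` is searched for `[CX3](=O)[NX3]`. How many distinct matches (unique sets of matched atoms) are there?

3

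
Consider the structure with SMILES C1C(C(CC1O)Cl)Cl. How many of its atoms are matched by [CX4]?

5

The query [CX4] means: C with X4: aliphatic carbon with exactly 4 total connections (bonds + H).
Check the 8 heavy atoms by environment: 5× C (X4) → match; 2× Cl (X1) → no; 1× O (X2) → no.
That gives 5 matching atoms.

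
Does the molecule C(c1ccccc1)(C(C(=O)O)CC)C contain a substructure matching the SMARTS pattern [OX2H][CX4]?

No

The pattern [OX2H][CX4] describes a hydroxyl oxygen bound to an sp3 (X4) carbon — an aliphatic alcohol.
The closest candidate here is a carboxylic acid group (-C(=O)OH), but the -OH is on a CX3 carbonyl carbon, not a CX4 carbon. No other fragment satisfies the full query, so there is no match.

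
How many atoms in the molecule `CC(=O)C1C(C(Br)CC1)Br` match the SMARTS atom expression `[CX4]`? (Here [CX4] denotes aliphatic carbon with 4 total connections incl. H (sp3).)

Check the 10 heavy atoms by environment: 6× C (X4) → match; 2× Br (X1) → no; 1× C (X3) → no; 1× O (X1) → no.
That gives 6 matching atoms.

6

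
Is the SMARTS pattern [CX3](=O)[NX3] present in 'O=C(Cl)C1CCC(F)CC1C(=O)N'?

Yes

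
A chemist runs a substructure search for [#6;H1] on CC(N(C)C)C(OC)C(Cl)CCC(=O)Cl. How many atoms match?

3

The query [#6;H1] means: any carbon bearing exactly one hydrogen.
Check the 15 heavy atoms by environment: 4× C (H3) → no; 3× C (H1) → match; 2× C (H2) → no; 2× O (H0) → no; 2× Cl (H0) → no; 1× C (H0) → no; 1× N (H0) → no.
That gives 3 matching atoms.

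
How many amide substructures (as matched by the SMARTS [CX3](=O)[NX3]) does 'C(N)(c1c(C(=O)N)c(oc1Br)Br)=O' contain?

2

[CX3](=O)[NX3] is the SMARTS for an amide: a carbonyl carbon bonded to a trivalent nitrogen.
The molecule carries 2 separate instances of a primary amide (-C(=O)NH2) meeting every constraint; each maps to a distinct set of atoms, giving 2 matches.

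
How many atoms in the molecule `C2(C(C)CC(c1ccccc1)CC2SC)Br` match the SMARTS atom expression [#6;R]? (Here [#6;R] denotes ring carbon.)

12

The query [#6;R] means: carbon that is part of a ring.
Check the 16 heavy atoms by environment: 6× C (in 6-ring) → match; 1× S (acyclic) → no; 2× C (acyclic) → no; 1× Br (acyclic) → no; 6× c (aromatic, in 6-ring) → match.
Summing the matching environments: 6 + 6 = 12 matching atoms.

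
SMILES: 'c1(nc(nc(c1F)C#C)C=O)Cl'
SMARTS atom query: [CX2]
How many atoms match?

2

Check the 12 heavy atoms by environment: 2× n (aromatic, X2) → no; 4× c (aromatic, X3) → no; 1× F (X1) → no; 2× C (X2) → match; 1× C (X3) → no; 1× O (X1) → no; 1× Cl (X1) → no.
That gives 2 matching atoms.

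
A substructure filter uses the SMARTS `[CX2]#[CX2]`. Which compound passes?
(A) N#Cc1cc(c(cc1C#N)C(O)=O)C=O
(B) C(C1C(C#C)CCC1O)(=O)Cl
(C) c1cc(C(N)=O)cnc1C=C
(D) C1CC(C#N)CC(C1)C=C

B

[CX2]#[CX2] describes a carbon-carbon triple bond (an alkyne).
(A) has a nitrile (-C#N) but the triple bond is C#N, not C#C.
(B) contains an ethynyl group (-C#CH), which satisfies every atom and bond constraint.
(C) has a vinyl group (-CH=CH2) but the C=C is a double bond; both carbons are CX3, not CX2.
(D) has a vinyl group (-CH=CH2) but the C=C is a double bond; both carbons are CX3, not CX2.
So the answer is (B).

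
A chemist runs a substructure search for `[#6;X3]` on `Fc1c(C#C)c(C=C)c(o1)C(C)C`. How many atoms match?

6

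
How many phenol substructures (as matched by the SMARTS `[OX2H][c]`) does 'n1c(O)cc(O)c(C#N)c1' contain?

2

[OX2H][c] is the SMARTS for a phenol: a hydroxyl oxygen attached to an aromatic carbon.
The molecule carries 2 separate instances of a hydroxyl group (-OH) meeting every constraint; each maps to a distinct set of atoms, giving 2 matches.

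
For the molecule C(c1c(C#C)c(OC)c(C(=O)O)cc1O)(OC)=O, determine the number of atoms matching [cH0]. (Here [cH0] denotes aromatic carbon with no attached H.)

5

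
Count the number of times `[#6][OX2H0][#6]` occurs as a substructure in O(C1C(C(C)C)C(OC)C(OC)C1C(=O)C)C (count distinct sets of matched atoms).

[#6][OX2H0][#6] is the SMARTS for an ether: an aliphatic oxygen bridging two carbons with no H on the oxygen.
The molecule carries 3 separate instances of a methoxy ether (-OCH3) meeting every constraint; each maps to a distinct set of atoms, giving 3 matches.

3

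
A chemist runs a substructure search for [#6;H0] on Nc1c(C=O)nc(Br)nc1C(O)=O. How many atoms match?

The query [#6;H0] means: any carbon with no attached hydrogen.
Check the 13 heavy atoms by environment: 2× n (aromatic, H0) → no; 4× c (aromatic, H0) → match; 1× C (H1) → no; 2× O (H0) → no; 1× C (H0) → match; 1× O (H1) → no; 1× Br (H0) → no; 1× N (H2) → no.
Summing the matching environments: 4 + 1 = 5 matching atoms.

5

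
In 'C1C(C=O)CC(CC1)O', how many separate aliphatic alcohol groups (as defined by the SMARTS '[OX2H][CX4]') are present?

1

[OX2H][CX4] is the SMARTS for an aliphatic alcohol: a hydroxyl oxygen bound to an sp3 (X4) carbon.
Exactly one fragment in the molecule meets all constraints, giving 1 match.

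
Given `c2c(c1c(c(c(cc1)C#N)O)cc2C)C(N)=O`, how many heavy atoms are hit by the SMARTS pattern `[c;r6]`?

The query [c;r6] means: aromatic carbon that belongs to a six-membered ring.
Check the 17 heavy atoms by environment: 10× c (aromatic, in 6-ring) → match; 3× C (acyclic) → no; 2× N (acyclic) → no; 2× O (acyclic) → no.
That gives 10 matching atoms.

10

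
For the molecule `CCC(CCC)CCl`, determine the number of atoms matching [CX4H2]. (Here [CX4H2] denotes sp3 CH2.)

4

The query [CX4H2] means: sp3 carbon (X4) with exactly two hydrogens.
Check the 8 heavy atoms by environment: 4× C (H2, X4) → match; 1× C (H1, X4) → no; 2× C (H3, X4) → no; 1× Cl (H0, X1) → no.
That gives 4 matching atoms.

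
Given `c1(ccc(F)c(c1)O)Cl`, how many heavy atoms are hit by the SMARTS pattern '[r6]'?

6

The query [r6] means: r6 matches atoms in a six-membered ring.
Check the 9 heavy atoms by environment: 6× c (aromatic, in 6-ring) → match; 1× F (acyclic) → no; 1× O (acyclic) → no; 1× Cl (acyclic) → no.
That gives 6 matching atoms.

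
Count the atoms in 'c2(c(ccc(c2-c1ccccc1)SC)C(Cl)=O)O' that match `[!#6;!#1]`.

Check the 18 heavy atoms by environment: 12× c (aromatic) → no; 2× C → no; 2× O → match; 1× Cl → match; 1× S → match.
Summing the matching environments: 2 + 1 + 1 = 4 matching atoms.

4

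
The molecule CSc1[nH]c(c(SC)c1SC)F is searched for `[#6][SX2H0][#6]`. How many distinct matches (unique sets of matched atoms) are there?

3

[#6][SX2H0][#6] is the SMARTS for a thioether: an aliphatic sulfur bridging two carbons with no H on the sulfur.
The molecule carries 3 separate instances of a methylthio ether (-SCH3) meeting every constraint; each maps to a distinct set of atoms, giving 3 matches.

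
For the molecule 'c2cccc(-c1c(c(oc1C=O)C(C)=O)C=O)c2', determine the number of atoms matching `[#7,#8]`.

4

Check the 18 heavy atoms by environment: 1× o (aromatic) → match; 10× c (aromatic) → no; 4× C → no; 3× O → match.
Summing the matching environments: 1 + 3 = 4 matching atoms.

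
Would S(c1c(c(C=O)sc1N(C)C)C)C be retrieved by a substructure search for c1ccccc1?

The pattern c1ccccc1 describes six aromatic carbons in a ring — a benzene ring.
The closest candidate here is a methyl group (-CH3), but no six-membered all-carbon aromatic ring is present. No other fragment satisfies the full query, so there is no match.

No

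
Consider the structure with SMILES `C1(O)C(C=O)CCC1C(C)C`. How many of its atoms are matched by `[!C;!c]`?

The query [!C;!c] means: neither aliphatic nor aromatic carbon — same as [!#6].
Check the 11 heavy atoms by environment: 9× C → no; 2× O → match.
That gives 2 matching atoms.

2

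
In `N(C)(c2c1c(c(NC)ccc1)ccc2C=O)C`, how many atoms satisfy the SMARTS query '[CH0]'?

The query [CH0] means: aliphatic carbon with no attached hydrogen.
Check the 17 heavy atoms by environment: 5× c (aromatic, H0) → no; 5× c (aromatic, H1) → no; 1× C (H1) → no; 1× O (H0) → no; 1× N (H0) → no; 3× C (H3) → no; 1× N (H1) → no.
No environment satisfies the query, so 0 matching atoms.

0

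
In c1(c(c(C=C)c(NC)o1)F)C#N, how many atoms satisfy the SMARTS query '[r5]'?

Check the 12 heavy atoms by environment: 1× o (aromatic, in 5-ring) → match; 4× c (aromatic, in 5-ring) → match; 4× C (acyclic) → no; 2× N (acyclic) → no; 1× F (acyclic) → no.
Summing the matching environments: 1 + 4 = 5 matching atoms.

5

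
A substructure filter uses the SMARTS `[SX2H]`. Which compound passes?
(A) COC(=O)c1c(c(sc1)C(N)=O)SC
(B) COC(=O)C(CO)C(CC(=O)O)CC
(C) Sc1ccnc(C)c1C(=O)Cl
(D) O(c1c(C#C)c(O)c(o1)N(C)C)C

C

[SX2H] describes an aliphatic sulfur with two connections, one being H (a thiol).
(A) has a methylthio ether (-SCH3) but the sulfur has H0 (bonded to two carbons), not H1.
(B) has a hydroxyl group (-OH) but it is an -OH, not an -SH.
(C) contains a thiol (-SH), which satisfies every atom and bond constraint.
(D) has a hydroxyl group (-OH) but it is an -OH, not an -SH.
So the answer is (C).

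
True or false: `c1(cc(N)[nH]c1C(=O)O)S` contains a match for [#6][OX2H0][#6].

False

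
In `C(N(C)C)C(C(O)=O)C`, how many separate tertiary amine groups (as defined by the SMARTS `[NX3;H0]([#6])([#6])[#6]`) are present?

1

[NX3;H0]([#6])([#6])[#6] is the SMARTS for a tertiary amine: a trivalent nitrogen with no H, bonded to three carbons.
Exactly one fragment in the molecule meets all constraints, giving 1 match.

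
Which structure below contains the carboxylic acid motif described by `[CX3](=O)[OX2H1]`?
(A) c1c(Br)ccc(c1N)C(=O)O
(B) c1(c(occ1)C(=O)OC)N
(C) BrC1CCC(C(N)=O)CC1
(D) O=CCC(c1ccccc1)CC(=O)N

A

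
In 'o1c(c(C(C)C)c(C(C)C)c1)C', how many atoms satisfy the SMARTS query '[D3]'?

The query [D3] means: atom with exactly three heavy-atom neighbours.
Check the 12 heavy atoms by environment: 1× o (aromatic, D2) → no; 3× c (aromatic, D3) → match; 1× c (aromatic, D2) → no; 5× C (D1) → no; 2× C (D3) → match.
Summing the matching environments: 3 + 2 = 5 matching atoms.

5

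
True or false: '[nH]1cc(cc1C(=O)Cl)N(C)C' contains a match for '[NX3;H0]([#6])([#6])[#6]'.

The pattern [NX3;H0]([#6])([#6])[#6] describes a trivalent nitrogen with no H, bonded to three carbons — a tertiary amine.
The molecule carries a dimethylamino group (-N(CH3)2), whose atoms satisfy every constraint of the query, so the pattern matches.

True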